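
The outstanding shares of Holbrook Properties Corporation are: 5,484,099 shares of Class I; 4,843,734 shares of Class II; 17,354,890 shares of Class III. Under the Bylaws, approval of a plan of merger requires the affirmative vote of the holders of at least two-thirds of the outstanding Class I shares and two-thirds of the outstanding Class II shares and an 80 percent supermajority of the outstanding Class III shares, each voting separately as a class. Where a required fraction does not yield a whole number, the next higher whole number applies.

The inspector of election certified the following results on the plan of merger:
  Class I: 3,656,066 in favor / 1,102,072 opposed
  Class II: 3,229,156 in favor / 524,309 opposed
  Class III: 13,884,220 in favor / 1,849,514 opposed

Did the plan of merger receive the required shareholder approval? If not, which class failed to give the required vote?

Approved — every class gave the required vote.

Class I: 2/3 of 5484099 = 3656066; 3,656,066 required, 3,656,066 in favor — approved.
Class II: 2/3 of 4843734 = 3229156; 3,229,156 required, 3,229,156 in favor — approved.
Class III: 4/5 of 17354890 = 13883912; 13,883,912 required, 13,884,220 in favor — approved.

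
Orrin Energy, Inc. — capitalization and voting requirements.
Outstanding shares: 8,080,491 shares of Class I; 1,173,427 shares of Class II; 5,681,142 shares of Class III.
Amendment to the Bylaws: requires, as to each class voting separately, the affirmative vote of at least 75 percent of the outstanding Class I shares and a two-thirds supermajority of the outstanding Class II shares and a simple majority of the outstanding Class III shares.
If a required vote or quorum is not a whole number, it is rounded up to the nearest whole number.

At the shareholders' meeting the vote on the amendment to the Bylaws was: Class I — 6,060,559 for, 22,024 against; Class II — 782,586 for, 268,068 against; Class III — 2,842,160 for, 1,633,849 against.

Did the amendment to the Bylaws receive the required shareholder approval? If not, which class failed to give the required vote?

Approved — every class gave the required vote.

Class I: 3/4 of 8080491 = 6060368.25, rounded up to 6060369; 6,060,369 required, 6,060,559 in favor — approved.
Class II: 2/3 of 1173427 = 782284.67, rounded up to 782285; 782,285 required, 782,586 in favor — approved.
Class III: a majority of 5681142 is 2840572; 2,840,572 required, 2,842,160 in favor — approved.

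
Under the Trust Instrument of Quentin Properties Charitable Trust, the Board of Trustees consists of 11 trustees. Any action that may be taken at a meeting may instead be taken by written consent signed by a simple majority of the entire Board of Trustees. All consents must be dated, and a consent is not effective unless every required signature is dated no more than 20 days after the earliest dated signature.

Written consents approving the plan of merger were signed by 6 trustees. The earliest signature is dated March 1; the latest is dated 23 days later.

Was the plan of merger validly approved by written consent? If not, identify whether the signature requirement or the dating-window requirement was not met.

Signatures required: a simple majority of 11 — a majority of 11 is 6, so 6 needed; 6 signed. Sufficient.
Dating window: the latest signature is 23 days after the earliest; the limit is 20 days. Outside the window.

Not effective — dating-window requirement not satisfied.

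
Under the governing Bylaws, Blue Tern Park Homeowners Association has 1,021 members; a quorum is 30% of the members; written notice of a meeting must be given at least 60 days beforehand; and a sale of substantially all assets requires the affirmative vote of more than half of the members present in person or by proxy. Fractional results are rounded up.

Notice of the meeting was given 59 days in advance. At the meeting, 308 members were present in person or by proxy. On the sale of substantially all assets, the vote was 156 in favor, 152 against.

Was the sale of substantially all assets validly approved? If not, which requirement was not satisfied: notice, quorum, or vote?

Notice: 59 days given; 60 required. Not satisfied.
Quorum: 30% of 1,021 = 306.30, rounded up to 307; 308 present. Satisfied.
Vote: requires a majority of those present (308); a majority of 308 is 155, so 155 needed; 156 in favor. Satisfied.

Invalid — notice requirement not satisfied.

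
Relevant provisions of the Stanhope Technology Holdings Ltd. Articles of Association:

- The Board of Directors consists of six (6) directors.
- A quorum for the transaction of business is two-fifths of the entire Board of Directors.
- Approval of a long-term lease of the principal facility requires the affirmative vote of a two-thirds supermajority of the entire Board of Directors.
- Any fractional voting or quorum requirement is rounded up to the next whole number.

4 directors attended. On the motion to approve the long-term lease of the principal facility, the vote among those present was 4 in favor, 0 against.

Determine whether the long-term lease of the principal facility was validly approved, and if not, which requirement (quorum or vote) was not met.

Quorum: 4 present; quorum is 3. Satisfied.
Vote: the long-term lease of the principal facility requires two-thirds of the entire Board of Directors (6). 2/3 of 6 = 4, so 4 affirmative votes are needed; 4 voted in favor. Satisfied.

Valid — all requirements satisfied.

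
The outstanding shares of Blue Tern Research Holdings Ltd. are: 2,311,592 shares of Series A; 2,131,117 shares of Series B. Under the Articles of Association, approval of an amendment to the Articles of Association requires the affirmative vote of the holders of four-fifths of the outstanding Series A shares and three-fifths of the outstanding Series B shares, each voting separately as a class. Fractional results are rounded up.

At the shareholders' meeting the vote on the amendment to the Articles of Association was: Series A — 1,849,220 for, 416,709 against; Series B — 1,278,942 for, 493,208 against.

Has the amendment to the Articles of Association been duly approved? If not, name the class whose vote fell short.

Series A: 4/5 of 2311592 = 1849273.60, rounded up to 1849274; 1,849,274 required, 1,849,220 in favor — not approved.
Series B: 3/5 of 2131117 = 1278670.20, rounded up to 1278671; 1,278,671 required, 1,278,942 in favor — approved.

Not approved — the Series A shares did not give the required vote.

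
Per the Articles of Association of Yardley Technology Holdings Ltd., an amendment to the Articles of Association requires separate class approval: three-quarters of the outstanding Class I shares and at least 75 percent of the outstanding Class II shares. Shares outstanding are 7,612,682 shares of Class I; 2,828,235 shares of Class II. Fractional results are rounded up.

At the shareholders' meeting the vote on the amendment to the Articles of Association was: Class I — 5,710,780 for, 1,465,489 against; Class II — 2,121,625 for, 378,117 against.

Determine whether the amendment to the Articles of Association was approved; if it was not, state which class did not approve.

Class I: 3/4 of 7612682 = 5709511.50, rounded up to 5709512; 5,709,512 required, 5,710,780 in favor — approved.
Class II: 3/4 of 2828235 = 2121176.25, rounded up to 2121177; 2,121,177 required, 2,121,625 in favor — approved.

Approved — every class gave the required vote.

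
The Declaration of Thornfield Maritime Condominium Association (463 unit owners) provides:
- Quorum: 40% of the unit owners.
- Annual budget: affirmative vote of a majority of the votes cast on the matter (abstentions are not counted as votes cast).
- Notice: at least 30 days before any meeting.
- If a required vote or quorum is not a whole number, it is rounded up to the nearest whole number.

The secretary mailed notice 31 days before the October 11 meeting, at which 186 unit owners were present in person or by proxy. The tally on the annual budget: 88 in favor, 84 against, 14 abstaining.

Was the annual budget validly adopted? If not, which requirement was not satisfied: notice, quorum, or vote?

Notice: 31 days given; 30 required. Satisfied.
Quorum: 40% of 463 = 185.20, rounded up to 186; 186 present. Satisfied.
Vote: requires a majority of the votes cast (186 − 14 abstaining = 172); a majority of 172 is 87, so 87 needed; 88 in favor. Satisfied.

Valid — all requirements satisfied.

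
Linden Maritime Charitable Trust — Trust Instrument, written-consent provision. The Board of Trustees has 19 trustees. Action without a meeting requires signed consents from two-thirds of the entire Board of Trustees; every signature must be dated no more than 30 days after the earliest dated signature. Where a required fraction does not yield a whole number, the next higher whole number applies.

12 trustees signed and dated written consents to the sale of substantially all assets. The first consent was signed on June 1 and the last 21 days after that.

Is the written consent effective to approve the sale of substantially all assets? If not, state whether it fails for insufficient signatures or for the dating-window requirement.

Not effective — insufficient signatures.

Signatures required: two-thirds of 19 — 2/3 of 19 = 12.67, rounded up to 13, so 13 needed; 12 signed. Insufficient.
Dating window: the latest signature is 21 days after the earliest; the limit is 30 days. Within the window.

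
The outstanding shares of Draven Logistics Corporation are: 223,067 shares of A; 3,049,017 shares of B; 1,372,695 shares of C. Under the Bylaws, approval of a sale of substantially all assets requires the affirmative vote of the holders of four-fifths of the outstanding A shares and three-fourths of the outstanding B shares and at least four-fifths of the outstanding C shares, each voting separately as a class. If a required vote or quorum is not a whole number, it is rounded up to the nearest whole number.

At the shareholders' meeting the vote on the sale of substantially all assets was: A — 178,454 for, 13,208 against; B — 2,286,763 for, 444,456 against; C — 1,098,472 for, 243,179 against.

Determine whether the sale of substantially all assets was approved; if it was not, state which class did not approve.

Approved — every class gave the required vote.

A: 4/5 of 223067 = 178453.60, rounded up to 178454; 178,454 required, 178,454 in favor — approved.
B: 3/4 of 3049017 = 2286762.75, rounded up to 2286763; 2,286,763 required, 2,286,763 in favor — approved.
C: 4/5 of 1372695 = 1098156; 1,098,156 required, 1,098,472 in favor — approved.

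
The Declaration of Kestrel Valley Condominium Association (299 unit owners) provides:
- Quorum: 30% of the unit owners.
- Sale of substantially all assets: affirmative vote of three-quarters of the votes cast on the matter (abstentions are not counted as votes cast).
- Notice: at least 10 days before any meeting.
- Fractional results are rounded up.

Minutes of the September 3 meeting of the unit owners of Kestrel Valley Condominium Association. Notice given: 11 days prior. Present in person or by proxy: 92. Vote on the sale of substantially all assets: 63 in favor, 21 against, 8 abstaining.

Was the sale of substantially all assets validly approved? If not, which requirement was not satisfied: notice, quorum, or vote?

Notice: 11 days given; 10 required. Satisfied.
Quorum: 30% of 299 = 89.70, rounded up to 90; 92 present. Satisfied.
Vote: requires three-fourths of the votes cast (92 − 8 abstaining = 84); 3/4 of 84 = 63, so 63 needed; 63 in favor. Satisfied.

Valid — all requirements satisfied.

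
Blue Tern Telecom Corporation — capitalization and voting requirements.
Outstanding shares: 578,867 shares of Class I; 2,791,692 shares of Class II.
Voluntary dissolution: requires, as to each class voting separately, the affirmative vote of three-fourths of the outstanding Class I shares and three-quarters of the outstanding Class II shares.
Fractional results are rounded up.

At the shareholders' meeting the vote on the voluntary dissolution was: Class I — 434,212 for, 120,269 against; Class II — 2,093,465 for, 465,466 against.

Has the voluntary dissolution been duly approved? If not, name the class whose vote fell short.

Not approved — the Class II shares did not give the required vote.

Class I: 3/4 of 578867 = 434150.25, rounded up to 434151; 434,151 required, 434,212 in favor — approved.
Class II: 3/4 of 2791692 = 2093769; 2,093,769 required, 2,093,465 in favor — not approved.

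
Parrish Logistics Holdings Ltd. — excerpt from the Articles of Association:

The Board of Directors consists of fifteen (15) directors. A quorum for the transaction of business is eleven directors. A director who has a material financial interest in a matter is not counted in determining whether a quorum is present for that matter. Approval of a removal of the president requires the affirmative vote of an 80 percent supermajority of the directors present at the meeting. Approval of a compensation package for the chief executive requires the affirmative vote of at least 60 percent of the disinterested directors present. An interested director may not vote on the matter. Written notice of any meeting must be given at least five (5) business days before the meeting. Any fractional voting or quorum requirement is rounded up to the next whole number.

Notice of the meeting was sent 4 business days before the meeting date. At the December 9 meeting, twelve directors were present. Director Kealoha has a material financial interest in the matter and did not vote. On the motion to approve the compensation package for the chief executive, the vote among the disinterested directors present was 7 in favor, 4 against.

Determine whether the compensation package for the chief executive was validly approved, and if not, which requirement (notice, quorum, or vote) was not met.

Invalid — notice requirement not satisfied.

Notice: 4 business days given; 5 required (4 < 5). Not satisfied.
Quorum: 12 present, but the 1 interested director does not count, leaving 11. Quorum is 11. Satisfied.
Vote: the compensation package for the chief executive requires three-fifths of the disinterested directors present (12 − 1 = 11). 3/5 of 11 = 6.60, rounded up to 7, so 7 affirmative votes are needed; 7 voted in favor. Satisfied.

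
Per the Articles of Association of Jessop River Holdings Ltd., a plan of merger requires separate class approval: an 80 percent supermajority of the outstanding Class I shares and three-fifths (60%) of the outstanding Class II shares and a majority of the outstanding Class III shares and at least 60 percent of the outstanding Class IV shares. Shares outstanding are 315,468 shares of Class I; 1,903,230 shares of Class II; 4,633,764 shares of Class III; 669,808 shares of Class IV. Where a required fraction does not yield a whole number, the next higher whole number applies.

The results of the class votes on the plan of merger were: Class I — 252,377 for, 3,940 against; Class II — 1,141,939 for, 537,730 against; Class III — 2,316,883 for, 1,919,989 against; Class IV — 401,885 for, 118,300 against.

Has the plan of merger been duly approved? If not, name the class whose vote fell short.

Approved — every class gave the required vote.

Class I: 4/5 of 315468 = 252374.40, rounded up to 252375; 252,375 required, 252,377 in favor — approved.
Class II: 3/5 of 1903230 = 1141938; 1,141,938 required, 1,141,939 in favor — approved.
Class III: a majority of 4633764 is 2316883; 2,316,883 required, 2,316,883 in favor — approved.
Class IV: 3/5 of 669808 = 401884.80, rounded up to 401885; 401,885 required, 401,885 in favor — approved.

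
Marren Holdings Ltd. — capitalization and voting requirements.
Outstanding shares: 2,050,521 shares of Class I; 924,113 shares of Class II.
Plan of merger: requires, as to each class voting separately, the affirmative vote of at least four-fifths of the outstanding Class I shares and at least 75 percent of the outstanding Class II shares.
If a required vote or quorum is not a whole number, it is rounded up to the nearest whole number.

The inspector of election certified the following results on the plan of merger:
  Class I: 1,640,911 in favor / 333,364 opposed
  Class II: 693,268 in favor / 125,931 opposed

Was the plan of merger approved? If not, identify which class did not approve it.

Approved — every class gave the required vote.

Class I: 4/5 of 2050521 = 1640416.80, rounded up to 1640417; 1,640,417 required, 1,640,911 in favor — approved.
Class II: 3/4 of 924113 = 693084.75, rounded up to 693085; 693,085 required, 693,268 in favor — approved.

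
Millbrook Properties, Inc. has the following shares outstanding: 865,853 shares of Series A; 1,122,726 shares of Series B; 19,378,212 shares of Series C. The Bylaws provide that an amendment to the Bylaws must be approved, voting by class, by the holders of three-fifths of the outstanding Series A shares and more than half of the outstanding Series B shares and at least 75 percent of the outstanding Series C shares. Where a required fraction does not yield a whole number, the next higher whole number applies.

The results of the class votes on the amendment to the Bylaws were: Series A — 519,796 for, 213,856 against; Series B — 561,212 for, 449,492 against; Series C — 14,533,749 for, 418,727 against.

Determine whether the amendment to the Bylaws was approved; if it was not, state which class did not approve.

Not approved — the Series B shares did not give the required vote.

Series A: 3/5 of 865853 = 519511.80, rounded up to 519512; 519,512 required, 519,796 in favor — approved.
Series B: a majority of 1122726 is 561364; 561,364 required, 561,212 in favor — not approved.
Series C: 3/4 of 19378212 = 14533659; 14,533,659 required, 14,533,749 in favor — approved.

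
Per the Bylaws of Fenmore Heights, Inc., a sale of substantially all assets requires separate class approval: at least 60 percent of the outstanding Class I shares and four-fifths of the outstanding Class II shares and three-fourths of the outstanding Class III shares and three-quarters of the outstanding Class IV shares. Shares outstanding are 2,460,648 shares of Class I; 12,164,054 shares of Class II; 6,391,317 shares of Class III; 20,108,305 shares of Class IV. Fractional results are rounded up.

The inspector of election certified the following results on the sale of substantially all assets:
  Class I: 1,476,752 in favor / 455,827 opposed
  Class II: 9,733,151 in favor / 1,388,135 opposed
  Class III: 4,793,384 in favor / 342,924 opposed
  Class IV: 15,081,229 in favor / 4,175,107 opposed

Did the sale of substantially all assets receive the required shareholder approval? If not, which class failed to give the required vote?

Not approved — the Class III shares did not give the required vote.

Class I: 3/5 of 2460648 = 1476388.80, rounded up to 1476389; 1,476,389 required, 1,476,752 in favor — approved.
Class II: 4/5 of 12164054 = 9731243.20, rounded up to 9731244; 9,731,244 required, 9,733,151 in favor — approved.
Class III: 3/4 of 6391317 = 4793487.75, rounded up to 4793488; 4,793,488 required, 4,793,384 in favor — not approved.
Class IV: 3/4 of 20108305 = 15081228.75, rounded up to 15081229; 15,081,229 required, 15,081,229 in favor — approved.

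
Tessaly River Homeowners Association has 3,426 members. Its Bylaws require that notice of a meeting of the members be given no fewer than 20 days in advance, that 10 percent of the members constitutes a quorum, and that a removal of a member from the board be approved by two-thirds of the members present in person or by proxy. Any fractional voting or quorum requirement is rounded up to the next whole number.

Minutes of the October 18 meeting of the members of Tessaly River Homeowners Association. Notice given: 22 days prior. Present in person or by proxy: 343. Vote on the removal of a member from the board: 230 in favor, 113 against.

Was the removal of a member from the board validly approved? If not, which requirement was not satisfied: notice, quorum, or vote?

Notice: 22 days given; 20 required. Satisfied.
Quorum: 10% of 3,426 = 342.60, rounded up to 343; 343 present. Satisfied.
Vote: requires two-thirds of those present (343); 2/3 of 343 = 228.67, rounded up to 229, so 229 needed; 230 in favor. Satisfied.

Valid — all requirements satisfied.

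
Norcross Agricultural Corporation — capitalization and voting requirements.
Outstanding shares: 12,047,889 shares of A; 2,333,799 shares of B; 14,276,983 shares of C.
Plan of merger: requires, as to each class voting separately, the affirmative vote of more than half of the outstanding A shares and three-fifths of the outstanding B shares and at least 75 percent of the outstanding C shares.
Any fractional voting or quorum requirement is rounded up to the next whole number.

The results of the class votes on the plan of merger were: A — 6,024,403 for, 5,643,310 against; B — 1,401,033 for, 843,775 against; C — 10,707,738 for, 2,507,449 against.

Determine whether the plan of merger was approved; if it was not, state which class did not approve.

Approved — every class gave the required vote.

A: a majority of 12047889 is 6023945; 6,023,945 required, 6,024,403 in favor — approved.
B: 3/5 of 2333799 = 1400279.40, rounded up to 1400280; 1,400,280 required, 1,401,033 in favor — approved.
C: 3/4 of 14276983 = 10707737.25, rounded up to 10707738; 10,707,738 required, 10,707,738 in favor — approved.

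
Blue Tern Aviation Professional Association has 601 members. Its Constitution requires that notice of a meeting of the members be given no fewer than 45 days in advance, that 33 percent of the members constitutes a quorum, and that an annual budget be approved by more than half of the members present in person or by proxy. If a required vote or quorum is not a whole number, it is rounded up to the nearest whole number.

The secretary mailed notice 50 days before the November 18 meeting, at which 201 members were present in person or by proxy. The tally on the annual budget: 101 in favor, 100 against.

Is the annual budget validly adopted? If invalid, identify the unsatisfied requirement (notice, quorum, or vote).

Notice: 50 days given; 45 required. Satisfied.
Quorum: 33% of 601 = 198.33, rounded up to 199; 201 present. Satisfied.
Vote: requires a majority of those present (201); a majority of 201 is 101, so 101 needed; 101 in favor. Satisfied.

Valid — all requirements satisfied.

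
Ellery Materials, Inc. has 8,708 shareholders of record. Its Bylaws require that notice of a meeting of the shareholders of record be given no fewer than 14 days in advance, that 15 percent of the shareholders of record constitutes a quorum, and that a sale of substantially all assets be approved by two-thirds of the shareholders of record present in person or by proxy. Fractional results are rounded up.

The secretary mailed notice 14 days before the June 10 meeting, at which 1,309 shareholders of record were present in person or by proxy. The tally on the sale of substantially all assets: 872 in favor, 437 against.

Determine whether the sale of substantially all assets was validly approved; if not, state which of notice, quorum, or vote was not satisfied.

Notice: 14 days given; 14 required. Satisfied.
Quorum: 15% of 8,708 = 1,306.20, rounded up to 1,307; 1,309 present. Satisfied.
Vote: requires two-thirds of those present (1,309); 2/3 of 1309 = 872.67, rounded up to 873, so 873 needed; 872 in favor. Not satisfied.

Invalid — vote requirement not satisfied.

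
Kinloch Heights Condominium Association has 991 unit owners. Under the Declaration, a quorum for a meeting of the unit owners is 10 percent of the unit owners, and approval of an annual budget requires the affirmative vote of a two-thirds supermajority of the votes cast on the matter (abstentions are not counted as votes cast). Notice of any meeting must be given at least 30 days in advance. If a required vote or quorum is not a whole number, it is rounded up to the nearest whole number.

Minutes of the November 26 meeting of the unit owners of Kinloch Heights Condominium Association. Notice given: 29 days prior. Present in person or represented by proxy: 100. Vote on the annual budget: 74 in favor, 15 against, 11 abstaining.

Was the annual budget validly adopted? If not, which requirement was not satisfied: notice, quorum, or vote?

Invalid — notice requirement not satisfied.

Notice: 29 days given; 30 required. Not satisfied.
Quorum: 10% of 991 = 99.10, rounded up to 100; 100 present. Satisfied.
Vote: requires two-thirds of the votes cast (100 − 11 abstaining = 89); 2/3 of 89 = 59.33, rounded up to 60, so 60 needed; 74 in favor. Satisfied.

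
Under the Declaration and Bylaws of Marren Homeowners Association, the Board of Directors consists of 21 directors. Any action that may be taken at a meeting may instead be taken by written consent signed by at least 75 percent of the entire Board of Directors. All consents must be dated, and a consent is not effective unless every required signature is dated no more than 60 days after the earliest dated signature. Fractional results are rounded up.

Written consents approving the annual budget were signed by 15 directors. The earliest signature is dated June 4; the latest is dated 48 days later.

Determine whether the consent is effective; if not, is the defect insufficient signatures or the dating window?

Not effective — insufficient signatures.

Signatures required: at least 75 percent of 21 — 3/4 of 21 = 15.75, rounded up to 16, so 16 needed; 15 signed. Insufficient.
Dating window: the latest signature is 48 days after the earliest; the limit is 60 days. Within the window.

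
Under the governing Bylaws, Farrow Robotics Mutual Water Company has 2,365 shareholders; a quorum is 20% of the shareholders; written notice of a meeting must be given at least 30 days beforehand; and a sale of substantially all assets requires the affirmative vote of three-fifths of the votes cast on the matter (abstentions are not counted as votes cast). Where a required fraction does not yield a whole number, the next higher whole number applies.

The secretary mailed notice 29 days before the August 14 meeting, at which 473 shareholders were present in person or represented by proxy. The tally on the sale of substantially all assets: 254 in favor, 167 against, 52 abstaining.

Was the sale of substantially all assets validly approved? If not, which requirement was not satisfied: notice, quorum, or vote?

Invalid — notice requirement not satisfied.

Notice: 29 days given; 30 required. Not satisfied.
Quorum: 20% of 2,365 = 473; 473 present. Satisfied.
Vote: requires three-fifths of the votes cast (473 − 52 abstaining = 421); 3/5 of 421 = 252.60, rounded up to 253, so 253 needed; 254 in favor. Satisfied.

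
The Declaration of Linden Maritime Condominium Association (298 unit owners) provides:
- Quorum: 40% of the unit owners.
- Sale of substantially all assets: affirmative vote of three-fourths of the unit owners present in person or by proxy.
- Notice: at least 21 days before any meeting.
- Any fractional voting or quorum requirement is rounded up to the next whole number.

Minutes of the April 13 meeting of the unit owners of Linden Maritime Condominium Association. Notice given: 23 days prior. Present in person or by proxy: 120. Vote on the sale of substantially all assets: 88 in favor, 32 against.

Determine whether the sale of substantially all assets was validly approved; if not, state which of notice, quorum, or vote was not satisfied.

Notice: 23 days given; 21 required. Satisfied.
Quorum: 40% of 298 = 119.20, rounded up to 120; 120 present. Satisfied.
Vote: requires three-fourths of those present (120); 3/4 of 120 = 90, so 90 needed; 88 in favor. Not satisfied.

Invalid — vote requirement not satisfied.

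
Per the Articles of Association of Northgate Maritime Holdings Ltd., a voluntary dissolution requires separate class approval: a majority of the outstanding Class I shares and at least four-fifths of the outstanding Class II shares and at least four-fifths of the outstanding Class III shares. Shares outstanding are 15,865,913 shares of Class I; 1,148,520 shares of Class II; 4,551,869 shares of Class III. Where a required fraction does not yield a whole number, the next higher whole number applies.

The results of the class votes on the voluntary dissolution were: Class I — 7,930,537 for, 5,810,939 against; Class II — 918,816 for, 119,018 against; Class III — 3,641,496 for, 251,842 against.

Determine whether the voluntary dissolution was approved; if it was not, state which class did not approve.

Not approved — the Class I shares did not give the required vote.

Class I: a majority of 15865913 is 7932957; 7,932,957 required, 7,930,537 in favor — not approved.
Class II: 4/5 of 1148520 = 918816; 918,816 required, 918,816 in favor — approved.
Class III: 4/5 of 4551869 = 3641495.20, rounded up to 3641496; 3,641,496 required, 3,641,496 in favor — approved.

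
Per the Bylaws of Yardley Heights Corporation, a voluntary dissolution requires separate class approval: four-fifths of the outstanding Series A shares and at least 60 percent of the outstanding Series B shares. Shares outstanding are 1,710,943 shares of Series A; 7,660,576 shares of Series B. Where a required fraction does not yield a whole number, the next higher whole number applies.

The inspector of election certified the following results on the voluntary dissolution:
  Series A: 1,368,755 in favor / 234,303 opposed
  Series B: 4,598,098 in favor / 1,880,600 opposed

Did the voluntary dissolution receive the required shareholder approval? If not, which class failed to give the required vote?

Approved — every class gave the required vote.

Series A: 4/5 of 1710943 = 1368754.40, rounded up to 1368755; 1,368,755 required, 1,368,755 in favor — approved.
Series B: 3/5 of 7660576 = 4596345.60, rounded up to 4596346; 4,596,346 required, 4,598,098 in favor — approved.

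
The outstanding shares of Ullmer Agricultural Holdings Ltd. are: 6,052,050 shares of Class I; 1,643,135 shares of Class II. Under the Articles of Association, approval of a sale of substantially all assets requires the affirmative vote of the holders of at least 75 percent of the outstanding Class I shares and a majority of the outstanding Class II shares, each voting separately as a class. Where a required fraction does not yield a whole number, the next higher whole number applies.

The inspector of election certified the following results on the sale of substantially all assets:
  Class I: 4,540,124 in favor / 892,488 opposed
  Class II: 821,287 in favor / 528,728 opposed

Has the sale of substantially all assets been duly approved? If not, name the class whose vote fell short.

Not approved — the Class II shares did not give the required vote.

Class I: 3/4 of 6052050 = 4539037.50, rounded up to 4539038; 4,539,038 required, 4,540,124 in favor — approved.
Class II: a majority of 1643135 is 821568; 821,568 required, 821,287 in favor — not approved.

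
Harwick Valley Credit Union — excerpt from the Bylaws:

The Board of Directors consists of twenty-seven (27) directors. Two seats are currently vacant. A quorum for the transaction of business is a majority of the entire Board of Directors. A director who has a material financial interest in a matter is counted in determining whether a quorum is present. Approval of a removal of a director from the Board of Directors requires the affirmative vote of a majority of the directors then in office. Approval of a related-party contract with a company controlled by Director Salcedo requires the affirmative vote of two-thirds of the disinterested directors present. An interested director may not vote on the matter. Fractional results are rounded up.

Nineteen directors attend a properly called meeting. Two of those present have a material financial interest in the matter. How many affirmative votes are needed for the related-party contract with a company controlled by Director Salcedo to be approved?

12

The related-party contract with a company controlled by Director Salcedo requires two-thirds of the disinterested directors present (19 − 2 = 17).
2/3 of 17 = 11.33, rounded up to 12.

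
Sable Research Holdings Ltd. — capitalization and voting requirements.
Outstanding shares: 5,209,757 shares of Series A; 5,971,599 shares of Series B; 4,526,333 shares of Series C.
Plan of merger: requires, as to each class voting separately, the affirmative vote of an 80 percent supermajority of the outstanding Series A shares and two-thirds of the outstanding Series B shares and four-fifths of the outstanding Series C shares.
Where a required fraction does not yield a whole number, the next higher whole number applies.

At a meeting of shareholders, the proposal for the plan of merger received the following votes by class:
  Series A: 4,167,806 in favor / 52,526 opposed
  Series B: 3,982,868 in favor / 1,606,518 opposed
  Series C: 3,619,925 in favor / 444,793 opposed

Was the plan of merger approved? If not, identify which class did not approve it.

Series A: 4/5 of 5209757 = 4167805.60, rounded up to 4167806; 4,167,806 required, 4,167,806 in favor — approved.
Series B: 2/3 of 5971599 = 3981066; 3,981,066 required, 3,982,868 in favor — approved.
Series C: 4/5 of 4526333 = 3621066.40, rounded up to 3621067; 3,621,067 required, 3,619,925 in favor — not approved.

Not approved — the Series C shares did not give the required vote.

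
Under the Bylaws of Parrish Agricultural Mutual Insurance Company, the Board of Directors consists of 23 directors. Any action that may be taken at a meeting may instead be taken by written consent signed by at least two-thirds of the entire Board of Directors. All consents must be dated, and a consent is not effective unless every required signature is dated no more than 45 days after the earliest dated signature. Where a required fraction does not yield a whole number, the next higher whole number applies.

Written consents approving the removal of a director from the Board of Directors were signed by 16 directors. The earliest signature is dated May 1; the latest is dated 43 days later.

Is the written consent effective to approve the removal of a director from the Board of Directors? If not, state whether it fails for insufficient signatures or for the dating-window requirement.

Effective — both the signature and dating-window requirements are satisfied.

Signatures required: at least two-thirds of 23 — 2/3 of 23 = 15.33, rounded up to 16, so 16 needed; 16 signed. Sufficient.
Dating window: the latest signature is 43 days after the earliest; the limit is 45 days. Within the window.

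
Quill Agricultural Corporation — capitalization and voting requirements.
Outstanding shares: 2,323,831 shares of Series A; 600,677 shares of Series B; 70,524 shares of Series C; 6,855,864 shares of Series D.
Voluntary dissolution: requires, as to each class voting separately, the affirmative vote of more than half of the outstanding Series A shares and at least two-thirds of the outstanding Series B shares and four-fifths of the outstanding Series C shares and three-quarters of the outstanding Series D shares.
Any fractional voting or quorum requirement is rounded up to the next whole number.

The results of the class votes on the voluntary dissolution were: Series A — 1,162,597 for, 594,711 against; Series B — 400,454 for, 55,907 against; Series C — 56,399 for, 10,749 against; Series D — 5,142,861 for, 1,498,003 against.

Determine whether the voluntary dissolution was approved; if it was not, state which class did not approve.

Not approved — the Series C shares did not give the required vote.

Series A: a majority of 2323831 is 1161916; 1,161,916 required, 1,162,597 in favor — approved.
Series B: 2/3 of 600677 = 400451.33, rounded up to 400452; 400,452 required, 400,454 in favor — approved.
Series C: 4/5 of 70524 = 56419.20, rounded up to 56420; 56,420 required, 56,399 in favor — not approved.
Series D: 3/4 of 6855864 = 5141898; 5,141,898 required, 5,142,861 in favor — approved.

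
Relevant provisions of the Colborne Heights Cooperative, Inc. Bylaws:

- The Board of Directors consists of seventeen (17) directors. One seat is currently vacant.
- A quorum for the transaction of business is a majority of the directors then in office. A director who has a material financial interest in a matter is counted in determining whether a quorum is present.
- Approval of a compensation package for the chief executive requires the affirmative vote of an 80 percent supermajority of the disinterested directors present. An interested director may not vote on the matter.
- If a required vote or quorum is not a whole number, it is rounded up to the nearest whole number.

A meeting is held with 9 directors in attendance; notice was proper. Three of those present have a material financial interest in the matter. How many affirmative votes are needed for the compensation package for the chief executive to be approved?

5

The compensation package for the chief executive requires four-fifths of the disinterested directors present (9 − 3 = 6).
4/5 of 6 = 4.80, rounded up to 5.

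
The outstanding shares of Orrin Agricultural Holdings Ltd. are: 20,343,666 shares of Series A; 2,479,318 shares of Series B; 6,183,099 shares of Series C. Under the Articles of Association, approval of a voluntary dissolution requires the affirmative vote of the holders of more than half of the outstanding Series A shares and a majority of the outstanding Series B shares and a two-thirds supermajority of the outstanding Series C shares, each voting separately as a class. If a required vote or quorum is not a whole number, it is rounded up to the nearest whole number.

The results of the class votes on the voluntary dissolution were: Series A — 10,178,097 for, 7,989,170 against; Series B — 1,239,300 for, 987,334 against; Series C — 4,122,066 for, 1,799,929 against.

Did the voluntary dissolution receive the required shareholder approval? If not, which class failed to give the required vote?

Series A: a majority of 20343666 is 10171834; 10,171,834 required, 10,178,097 in favor — approved.
Series B: a majority of 2479318 is 1239660; 1,239,660 required, 1,239,300 in favor — not approved.
Series C: 2/3 of 6183099 = 4122066; 4,122,066 required, 4,122,066 in favor — approved.

Not approved — the Series B shares did not give the required vote.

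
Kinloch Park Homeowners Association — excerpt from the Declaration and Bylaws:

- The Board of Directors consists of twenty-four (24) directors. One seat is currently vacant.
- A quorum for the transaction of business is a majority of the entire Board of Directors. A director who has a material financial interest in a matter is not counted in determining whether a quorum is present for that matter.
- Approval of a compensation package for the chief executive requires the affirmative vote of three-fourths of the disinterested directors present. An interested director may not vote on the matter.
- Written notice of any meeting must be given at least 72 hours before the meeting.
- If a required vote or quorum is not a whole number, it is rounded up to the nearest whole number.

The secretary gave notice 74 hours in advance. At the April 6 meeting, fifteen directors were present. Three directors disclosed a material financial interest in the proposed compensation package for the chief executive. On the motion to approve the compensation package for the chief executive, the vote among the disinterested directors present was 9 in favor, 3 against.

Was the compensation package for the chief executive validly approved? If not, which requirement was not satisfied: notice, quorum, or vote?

Invalid — quorum requirement not satisfied.

Notice: 74 hours given; 72 required (74 ≥ 72). Satisfied.
Quorum: 15 present, but the 3 interested directors do not count, leaving 12. Quorum is 13. Not satisfied.
Vote: the compensation package for the chief executive requires three-fourths of the disinterested directors present (15 − 3 = 12). 3/4 of 12 = 9, so 9 affirmative votes are needed; 9 voted in favor. Satisfied. (Moot — without a quorum no business can be validly transacted.)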